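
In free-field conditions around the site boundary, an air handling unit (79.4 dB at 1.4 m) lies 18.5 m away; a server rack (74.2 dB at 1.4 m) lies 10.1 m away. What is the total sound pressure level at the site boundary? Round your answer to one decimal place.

First find each source's level at the receiver (point-source: −20·log₁₀(r/r_ref)), then combine on an intensity basis.
air handling unit: 79.4 − 20·log₁₀(18.5/1.4) = 79.4 − 22.42 = 56.98 dB.
server rack: 74.2 − 20·log₁₀(10.1/1.4) = 74.2 − 17.16 = 57.04 dB.
Σ 10^(L/10) = 1.004e+06 → L_total = 10·log₁₀(1.004e+06) = 60.02 dB.

60.0 dB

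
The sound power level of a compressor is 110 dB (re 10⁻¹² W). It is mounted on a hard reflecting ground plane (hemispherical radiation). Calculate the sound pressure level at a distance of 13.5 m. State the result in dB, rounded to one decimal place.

Free-field hemispherical radiation: L_p = L_w − 10·log₁₀(2π·r²), r = 13.5 m.
2π·r² = 1145 m², 10·log₁₀ of that is 30.588 dB.
L_p = 110 − 30.588 = 79.41 dB.

79.4 dB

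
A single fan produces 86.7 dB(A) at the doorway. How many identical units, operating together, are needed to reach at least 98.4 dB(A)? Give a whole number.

Need L₁ + 10·log₁₀ N ≥ 98.4, i.e. log₁₀ N ≥ 1.17.
N ≥ 10^(11.7/10) = 14.791, so N = 15.

15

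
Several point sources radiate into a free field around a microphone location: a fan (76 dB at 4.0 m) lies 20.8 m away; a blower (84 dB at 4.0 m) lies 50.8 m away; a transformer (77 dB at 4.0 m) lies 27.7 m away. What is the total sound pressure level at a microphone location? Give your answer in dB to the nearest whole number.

66 dB

Propagate each source to the receiver with L = L_ref − 20·log₁₀(r/r_ref), then add intensities.
fan: 76 − 20·log₁₀(20.8/4.0) = 76 − 14.32 = 61.68 dB.
blower: 84 − 20·log₁₀(50.8/4.0) = 84 − 22.08 = 61.92 dB.
transformer: 77 − 20·log₁₀(27.7/4.0) = 77 − 16.81 = 60.19 dB.
Σ 10^(L/10) = 4.075e+06 → L_total = 10·log₁₀(4.075e+06) = 66.10 dB.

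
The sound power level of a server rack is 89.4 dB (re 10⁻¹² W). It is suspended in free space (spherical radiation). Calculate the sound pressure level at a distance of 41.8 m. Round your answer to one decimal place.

46.0 dB

Free-field spherical radiation: L_p = L_w − 10·log₁₀(4π·r²), r = 41.8 m.
4π·r² = 2.196e+04 m², 10·log₁₀ of that is 43.416 dB.
L_p = 89.4 − 43.416 = 45.98 dB.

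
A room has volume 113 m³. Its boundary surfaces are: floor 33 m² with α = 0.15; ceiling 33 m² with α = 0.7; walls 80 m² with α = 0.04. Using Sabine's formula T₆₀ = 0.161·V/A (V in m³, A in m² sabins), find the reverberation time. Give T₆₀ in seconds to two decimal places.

Total absorption A = 33·0.15 + 33·0.7 + 80·0.04 = 31.25 m² sabins.
T₆₀ = 0.161 × 113 / 31.25 = 0.582 s.

0.58 s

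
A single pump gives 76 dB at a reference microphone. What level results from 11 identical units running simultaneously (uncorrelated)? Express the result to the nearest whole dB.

With 11 equal, uncorrelated contributions the intensity is 11× that of one unit, giving a rise of 10·log₁₀ 11.
L_total = 76 + 10·log₁₀(11) = 76 + 10.414 = 86.41 dB.

86 dB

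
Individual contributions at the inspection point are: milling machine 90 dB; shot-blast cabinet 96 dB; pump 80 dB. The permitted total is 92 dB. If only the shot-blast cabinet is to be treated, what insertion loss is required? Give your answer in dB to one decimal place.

9.1 dB

Everything except the shot-blast cabinet sums to 10^(90/10) + 10^(80/10) = 1.100e+09 in linear terms, 90.41 dB.
To meet 92 dB overall, the treated shot-blast cabinet may contribute at most 10^(92/10) − 1.100e+09 = 4.849e+08, i.e. 86.86 dB.
So the shot-blast cabinet must be reduced from 96 to 86.86 dB: IL = 9.14 dB.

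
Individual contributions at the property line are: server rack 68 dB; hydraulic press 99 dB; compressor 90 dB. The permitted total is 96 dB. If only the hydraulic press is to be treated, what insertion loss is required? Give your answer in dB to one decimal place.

Fixed contribution from the other sources: Σ 10^(L/10) = 10^(68/10) + 10^(90/10) = 1.006e+09 (90.03 dB).
The limit corresponds to 10^(96/10) = 3.981e+09; subtracting the fixed part leaves 2.975e+09 for the hydraulic press, i.e. 94.73 dB.
Required insertion loss = 99 − 94.73 = 4.27 dB.

4.3 dB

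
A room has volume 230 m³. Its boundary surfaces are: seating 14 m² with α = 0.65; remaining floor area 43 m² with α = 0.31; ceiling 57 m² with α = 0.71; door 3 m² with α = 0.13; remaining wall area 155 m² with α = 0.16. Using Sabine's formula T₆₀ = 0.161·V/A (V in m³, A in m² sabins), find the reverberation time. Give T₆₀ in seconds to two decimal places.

Summing Sᵢαᵢ: 14·0.65 + 43·0.31 + 57·0.71 + 3·0.13 + 155·0.16 = 88.09 m².
T₆₀ = 0.161·V/A = 0.161·230/88.09 = 0.420 s.

0.42 s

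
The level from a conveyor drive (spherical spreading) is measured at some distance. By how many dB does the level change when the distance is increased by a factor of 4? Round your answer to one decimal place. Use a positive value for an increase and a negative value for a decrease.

-12.0 dB

With spherical spreading the level changes by −20·log₁₀(r₂/r₁).
ΔL = −20·log₁₀(4) = -12.04 dB.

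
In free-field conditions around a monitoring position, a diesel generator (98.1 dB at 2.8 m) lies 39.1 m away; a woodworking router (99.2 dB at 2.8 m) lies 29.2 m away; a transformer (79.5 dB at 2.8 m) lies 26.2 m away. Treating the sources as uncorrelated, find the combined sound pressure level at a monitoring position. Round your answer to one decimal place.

First find each source's level at the receiver (point-source: −20·log₁₀(r/r_ref)), then combine on an intensity basis.
diesel generator: 98.1 − 20·log₁₀(39.1/2.8) = 98.1 − 22.90 = 75.20 dB.
woodworking router: 99.2 − 20·log₁₀(29.2/2.8) = 99.2 − 20.36 = 78.84 dB.
transformer: 79.5 − 20·log₁₀(26.2/2.8) = 79.5 − 19.42 = 60.08 dB.
Σ 10^(L/10) = 1.106e+08 → L_total = 10·log₁₀(1.106e+08) = 80.44 dB.

80.4 dB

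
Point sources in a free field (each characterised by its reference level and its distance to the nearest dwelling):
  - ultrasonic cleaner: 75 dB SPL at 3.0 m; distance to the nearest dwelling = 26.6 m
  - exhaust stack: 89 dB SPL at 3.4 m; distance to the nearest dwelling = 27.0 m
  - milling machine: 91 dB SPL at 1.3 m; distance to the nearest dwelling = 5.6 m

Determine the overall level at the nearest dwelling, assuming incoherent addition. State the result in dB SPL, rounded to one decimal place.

First find each source's level at the receiver (point-source: −20·log₁₀(r/r_ref)), then combine on an intensity basis.
ultrasonic cleaner: 75 − 20·log₁₀(26.6/3.0) = 75 − 18.96 = 56.04 dB SPL.
exhaust stack: 89 − 20·log₁₀(27.0/3.4) = 89 − 18.00 = 71.00 dB SPL.
milling machine: 91 − 20·log₁₀(5.6/1.3) = 91 − 12.68 = 78.32 dB SPL.
Σ 10^(L/10) = 8.084e+07 → L_total = 10·log₁₀(8.084e+07) = 79.08 dB SPL.

79.1 dB SPL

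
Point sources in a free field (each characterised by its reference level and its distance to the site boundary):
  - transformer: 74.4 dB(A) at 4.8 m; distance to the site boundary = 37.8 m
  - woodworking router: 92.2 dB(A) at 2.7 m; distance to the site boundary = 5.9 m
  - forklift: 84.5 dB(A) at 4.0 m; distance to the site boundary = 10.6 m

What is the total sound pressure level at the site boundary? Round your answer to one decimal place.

85.9 dB(A)

Apply inverse-square spreading to bring every level to the receiver, then sum 10^(L/10).
transformer: 74.4 − 20·log₁₀(37.8/4.8) = 74.4 − 17.93 = 56.47 dB(A).
woodworking router: 92.2 − 20·log₁₀(5.9/2.7) = 92.2 − 6.79 = 85.41 dB(A).
forklift: 84.5 − 20·log₁₀(10.6/4.0) = 84.5 − 8.46 = 76.04 dB(A).
Σ 10^(L/10) = 3.881e+08 → L_total = 10·log₁₀(3.881e+08) = 85.89 dB(A).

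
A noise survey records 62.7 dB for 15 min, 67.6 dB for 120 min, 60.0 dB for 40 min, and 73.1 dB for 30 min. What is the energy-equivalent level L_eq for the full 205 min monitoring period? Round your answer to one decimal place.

68.3 dB

L_eq = 10·log₁₀[(1/T)·Σ tᵢ·10^(Lᵢ/10)] with T = 205 min.
Σ tᵢ·10^(Lᵢ/10) = 15·10^(62.7/10) + 120·10^(67.6/10) + 40·10^(60.0/10) + 30·10^(73.1/10) = 1.371e+09.
L_eq = 10·log₁₀(1.371e+09/205) = 68.25 dB.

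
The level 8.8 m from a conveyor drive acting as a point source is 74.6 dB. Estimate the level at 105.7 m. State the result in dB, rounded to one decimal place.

53.0 dB

Spherical spreading from a point source gives a 20·log₁₀(r₂/r₁) drop.
L₂ = 74.6 − 20·log₁₀(105.7/8.8) = 74.6 − 21.592 = 53.01 dB.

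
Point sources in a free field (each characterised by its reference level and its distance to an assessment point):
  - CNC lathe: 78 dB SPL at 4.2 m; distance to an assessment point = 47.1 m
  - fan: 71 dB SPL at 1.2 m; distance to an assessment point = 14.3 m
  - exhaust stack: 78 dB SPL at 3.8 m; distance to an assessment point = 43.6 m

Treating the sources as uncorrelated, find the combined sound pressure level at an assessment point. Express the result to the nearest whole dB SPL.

First find each source's level at the receiver (point-source: −20·log₁₀(r/r_ref)), then combine on an intensity basis.
CNC lathe: 78 − 20·log₁₀(47.1/4.2) = 78 − 21.00 = 57.00 dB SPL.
fan: 71 − 20·log₁₀(14.3/1.2) = 71 − 21.52 = 49.48 dB SPL.
exhaust stack: 78 − 20·log₁₀(43.6/3.8) = 78 − 21.19 = 56.81 dB SPL.
Σ 10^(L/10) = 1.070e+06 → L_total = 10·log₁₀(1.070e+06) = 60.29 dB SPL.

60 dB SPL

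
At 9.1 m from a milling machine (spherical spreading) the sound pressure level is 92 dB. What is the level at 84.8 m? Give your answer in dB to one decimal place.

72.6 dB

For a point source, L₂ = L₁ − 20·log₁₀(r₂/r₁).
L₂ = 92 − 20·log₁₀(84.8/9.1) = 92 − 19.387 = 72.61 dB.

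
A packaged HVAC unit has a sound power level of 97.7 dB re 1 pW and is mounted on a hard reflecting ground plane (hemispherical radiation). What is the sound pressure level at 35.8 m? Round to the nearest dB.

59 dB

Free-field hemispherical radiation: L_p = L_w − 10·log₁₀(2π·r²), r = 35.8 m.
2π·r² = 8053 m², 10·log₁₀ of that is 39.059 dB.
L_p = 97.7 − 39.059 = 58.64 dB.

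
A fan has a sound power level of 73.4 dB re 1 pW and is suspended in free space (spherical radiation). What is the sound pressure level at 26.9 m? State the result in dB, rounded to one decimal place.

33.8 dB

Free-field spherical radiation: L_p = L_w − 10·log₁₀(4π·r²), r = 26.9 m.
4π·r² = 9093 m², 10·log₁₀ of that is 39.587 dB.
L_p = 73.4 − 39.587 = 33.81 dB.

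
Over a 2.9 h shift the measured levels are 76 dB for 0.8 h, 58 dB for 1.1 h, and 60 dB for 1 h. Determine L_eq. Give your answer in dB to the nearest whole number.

71 dB

Weight each interval's intensity by its duration and average over T = 2.9 h:
Σ tᵢ·10^(Lᵢ/10) = 0.8·10^(76/10) + 1.1·10^(58/10) + 1·10^(60/10) = 3.354e+07.
L_eq = 10·log₁₀(3.354e+07/2.9) = 70.63 dB.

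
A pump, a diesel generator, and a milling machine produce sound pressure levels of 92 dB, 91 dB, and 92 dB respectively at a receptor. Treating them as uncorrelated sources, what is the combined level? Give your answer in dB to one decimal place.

96.5 dB

For uncorrelated sources the intensities add, so convert each level to linear form, sum, and take 10·log₁₀ of the total.
Σ 10^(L/10) = 10^(92/10) + 10^(91/10) + 10^(92/10) = 4.429e+09.
L_total = 10·log₁₀(4.429e+09) = 96.46 dB.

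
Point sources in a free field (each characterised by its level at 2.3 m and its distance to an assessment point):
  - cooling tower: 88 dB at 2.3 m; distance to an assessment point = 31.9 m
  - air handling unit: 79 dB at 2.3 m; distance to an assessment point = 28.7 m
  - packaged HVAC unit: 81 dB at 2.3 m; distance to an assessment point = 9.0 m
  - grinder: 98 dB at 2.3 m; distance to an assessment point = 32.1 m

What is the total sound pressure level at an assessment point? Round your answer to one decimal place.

76.5 dB

First find each source's level at the receiver (point-source: −20·log₁₀(r/r_ref)), then combine on an intensity basis.
cooling tower: 88 − 20·log₁₀(31.9/2.3) = 88 − 22.84 = 65.16 dB.
air handling unit: 79 − 20·log₁₀(28.7/2.3) = 79 − 21.92 = 57.08 dB.
packaged HVAC unit: 81 − 20·log₁₀(9.0/2.3) = 81 − 11.85 = 69.15 dB.
grinder: 98 − 20·log₁₀(32.1/2.3) = 98 − 22.90 = 75.10 dB.
Σ 10^(L/10) = 4.440e+07 → L_total = 10·log₁₀(4.440e+07) = 76.47 dB.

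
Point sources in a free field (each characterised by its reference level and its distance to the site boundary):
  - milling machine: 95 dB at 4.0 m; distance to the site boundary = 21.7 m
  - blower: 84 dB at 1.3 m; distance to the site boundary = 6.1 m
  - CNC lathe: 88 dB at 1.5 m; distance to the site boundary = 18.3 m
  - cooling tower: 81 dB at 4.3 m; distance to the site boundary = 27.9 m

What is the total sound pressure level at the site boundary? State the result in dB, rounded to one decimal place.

Propagate each source to the receiver with L = L_ref − 20·log₁₀(r/r_ref), then add intensities.
milling machine: 95 − 20·log₁₀(21.7/4.0) = 95 − 14.69 = 80.31 dB.
blower: 84 − 20·log₁₀(6.1/1.3) = 84 − 13.43 = 70.57 dB.
CNC lathe: 88 − 20·log₁₀(18.3/1.5) = 88 − 21.73 = 66.27 dB.
cooling tower: 81 − 20·log₁₀(27.9/4.3) = 81 − 16.24 = 64.76 dB.
Σ 10^(L/10) = 1.261e+08 → L_total = 10·log₁₀(1.261e+08) = 81.01 dB.

81.0 dB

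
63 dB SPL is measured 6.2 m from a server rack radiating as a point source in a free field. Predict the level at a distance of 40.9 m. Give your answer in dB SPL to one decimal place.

For a point source, L₂ = L₁ − 20·log₁₀(r₂/r₁).
L₂ = 63 − 20·log₁₀(40.9/6.2) = 63 − 16.387 = 46.61 dB SPL.

46.6 dB SPL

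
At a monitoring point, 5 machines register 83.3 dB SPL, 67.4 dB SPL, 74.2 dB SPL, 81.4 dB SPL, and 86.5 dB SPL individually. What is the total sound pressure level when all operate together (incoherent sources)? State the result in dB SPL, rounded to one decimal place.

89.2 dB SPL

For uncorrelated sources the intensities add, so convert each level to linear form, sum, and take 10·log₁₀ of the total.
Σ 10^(L/10) = 10^(83.3/10) + 10^(67.4/10) + 10^(74.2/10) + 10^(81.4/10) + 10^(86.5/10) = 8.303e+08.
L_total = 10·log₁₀(8.303e+08) = 89.19 dB SPL.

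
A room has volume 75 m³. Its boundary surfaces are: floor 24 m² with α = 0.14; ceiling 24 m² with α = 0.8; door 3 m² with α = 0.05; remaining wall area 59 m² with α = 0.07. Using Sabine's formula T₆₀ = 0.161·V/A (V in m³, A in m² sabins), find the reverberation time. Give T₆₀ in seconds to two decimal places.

Summing Sᵢαᵢ: 24·0.14 + 24·0.8 + 3·0.05 + 59·0.07 = 26.84 m².
T₆₀ = 0.161·V/A = 0.161·75/26.84 = 0.450 s.

0.45 s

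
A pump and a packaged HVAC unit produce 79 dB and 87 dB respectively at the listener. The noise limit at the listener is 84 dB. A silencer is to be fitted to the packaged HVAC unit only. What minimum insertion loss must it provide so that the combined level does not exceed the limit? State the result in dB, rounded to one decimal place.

The untreated sources together contribute 10^(79/10) = 7.943e+07, i.e. 79.00 dB.
The limit corresponds to 10^(84/10) = 2.512e+08; subtracting the fixed part leaves 1.718e+08 for the packaged HVAC unit, i.e. 82.35 dB.
Required insertion loss = 87 − 82.35 = 4.65 dB.

4.7 dB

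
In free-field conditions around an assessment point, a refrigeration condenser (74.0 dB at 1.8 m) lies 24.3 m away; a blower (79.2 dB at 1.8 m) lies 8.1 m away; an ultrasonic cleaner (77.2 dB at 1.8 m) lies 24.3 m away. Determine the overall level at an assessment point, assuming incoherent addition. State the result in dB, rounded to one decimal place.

66.6 dB

First find each source's level at the receiver (point-source: −20·log₁₀(r/r_ref)), then combine on an intensity basis.
refrigeration condenser: 74.0 − 20·log₁₀(24.3/1.8) = 74.0 − 22.61 = 51.39 dB.
blower: 79.2 − 20·log₁₀(8.1/1.8) = 79.2 − 13.06 = 66.14 dB.
ultrasonic cleaner: 77.2 − 20·log₁₀(24.3/1.8) = 77.2 − 22.61 = 54.59 dB.
Σ 10^(L/10) = 4.533e+06 → L_total = 10·log₁₀(4.533e+06) = 66.56 dB.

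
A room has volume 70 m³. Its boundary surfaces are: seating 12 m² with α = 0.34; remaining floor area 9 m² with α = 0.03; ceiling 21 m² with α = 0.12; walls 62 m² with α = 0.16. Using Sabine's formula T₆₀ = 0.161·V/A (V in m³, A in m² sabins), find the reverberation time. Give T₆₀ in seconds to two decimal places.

0.67 s

A = Σ Sᵢαᵢ = 12·0.34 + 9·0.03 + 21·0.12 + 62·0.16 = 16.79 m².
T₆₀ = 0.161·V/A = 0.161·70/16.79 = 0.671 s.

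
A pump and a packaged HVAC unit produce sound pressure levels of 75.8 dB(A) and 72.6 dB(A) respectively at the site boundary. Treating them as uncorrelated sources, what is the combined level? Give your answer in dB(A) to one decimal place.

77.5 dB(A)

Incoherent sources combine by intensity addition: L_total = 10·log₁₀(Σ 10^(L_i/10)).
Σ 10^(L/10) = 10^(75.8/10) + 10^(72.6/10) = 5.622e+07.
L_total = 10·log₁₀(5.622e+07) = 77.50 dB(A).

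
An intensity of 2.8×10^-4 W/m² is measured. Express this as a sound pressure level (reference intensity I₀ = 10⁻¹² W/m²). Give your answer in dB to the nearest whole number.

I/I₀ = 2.8×10^-4/10⁻¹² = 2.8×10^8, and L = 10·log₁₀(I/I₀).
L = 10·(0.4472 + 8) = 84.47 dB.

84 dB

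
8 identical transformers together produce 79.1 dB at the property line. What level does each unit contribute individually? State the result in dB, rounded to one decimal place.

70.1 dB

For N identical incoherent sources L_total = L₁ + 10·log₁₀ N, so L₁ = 79.1 − 10·log₁₀(8) = 79.1 − 9.031.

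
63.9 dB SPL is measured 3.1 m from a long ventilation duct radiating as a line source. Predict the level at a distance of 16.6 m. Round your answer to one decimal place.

56.6 dB SPL

Cylindrical spreading from a line source gives a 10·log₁₀(r₂/r₁) drop.
L₂ = 63.9 − 10·log₁₀(16.6/3.1) = 63.9 − 7.287 = 56.61 dB SPL.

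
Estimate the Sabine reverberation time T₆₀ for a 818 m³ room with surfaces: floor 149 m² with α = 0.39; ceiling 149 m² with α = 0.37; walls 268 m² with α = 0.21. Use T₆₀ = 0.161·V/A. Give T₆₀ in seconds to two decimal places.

Total absorption A = 149·0.39 + 149·0.37 + 268·0.21 = 169.52 m² sabins.
T₆₀ = 0.161 × 818 / 169.52 = 0.777 s.

0.78 s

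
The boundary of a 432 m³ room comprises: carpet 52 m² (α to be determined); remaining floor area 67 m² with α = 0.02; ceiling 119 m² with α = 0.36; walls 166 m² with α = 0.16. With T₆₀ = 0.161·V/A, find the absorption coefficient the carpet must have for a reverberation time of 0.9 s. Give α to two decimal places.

A = 0.161·V/T₆₀ = 0.161·432/0.9 = 77.28 m² sabins.
Absorption from the other surfaces = 67·0.02 + 119·0.36 + 166·0.16 = 70.74 m², so the carpet must supply 6.54 m² over 52 m².
α = 6.54/52 = 0.126.

0.13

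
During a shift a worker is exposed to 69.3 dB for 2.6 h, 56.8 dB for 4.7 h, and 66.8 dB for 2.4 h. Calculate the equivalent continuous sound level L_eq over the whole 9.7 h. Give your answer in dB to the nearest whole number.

66 dB

The energy average is taken in the linear domain: L_eq = 10·log₁₀[(Σ tᵢ·10^(Lᵢ/10))/T], T = 9.7 h.
Σ tᵢ·10^(Lᵢ/10) = 2.6·10^(69.3/10) + 4.7·10^(56.8/10) + 2.4·10^(66.8/10) = 3.587e+07.
L_eq = 10·log₁₀(3.587e+07/9.7) = 65.68 dB.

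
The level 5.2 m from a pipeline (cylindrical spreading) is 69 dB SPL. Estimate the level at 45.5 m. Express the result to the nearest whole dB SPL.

Line-source attenuation: ΔL = 10·log₁₀(r₂/r₁) = 10·log₁₀(45.5/5.2) = 9.420 dB.
L₂ = 69 − 10·log₁₀(45.5/5.2) = 69 − 9.420 = 59.58 dB SPL.

60 dB SPL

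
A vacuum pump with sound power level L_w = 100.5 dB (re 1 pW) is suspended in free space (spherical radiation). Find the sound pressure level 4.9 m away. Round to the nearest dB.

76 dB

Free-field spherical radiation: L_p = L_w − 10·log₁₀(4π·r²), r = 4.9 m.
4π·r² = 301.7 m², 10·log₁₀ of that is 24.796 dB.
L_p = 100.5 − 24.796 = 75.70 dB.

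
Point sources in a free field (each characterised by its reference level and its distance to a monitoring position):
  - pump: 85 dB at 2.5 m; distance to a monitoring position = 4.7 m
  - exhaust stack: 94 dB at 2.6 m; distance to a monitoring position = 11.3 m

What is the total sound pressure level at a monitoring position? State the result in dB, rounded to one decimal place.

First find each source's level at the receiver (point-source: −20·log₁₀(r/r_ref)), then combine on an intensity basis.
pump: 85 − 20·log₁₀(4.7/2.5) = 85 − 5.48 = 79.52 dB.
exhaust stack: 94 − 20·log₁₀(11.3/2.6) = 94 − 12.76 = 81.24 dB.
Σ 10^(L/10) = 2.225e+08 → L_total = 10·log₁₀(2.225e+08) = 83.47 dB.

83.5 dB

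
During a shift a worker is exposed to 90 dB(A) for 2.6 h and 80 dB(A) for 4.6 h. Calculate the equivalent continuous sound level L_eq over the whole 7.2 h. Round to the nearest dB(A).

86 dB(A)

L_eq = 10·log₁₀[(1/T)·Σ tᵢ·10^(Lᵢ/10)] with T = 7.2 h.
Σ tᵢ·10^(Lᵢ/10) = 2.6·10^(90/10) + 4.6·10^(80/10) = 3.060e+09.
L_eq = 10·log₁₀(3.060e+09/7.2) = 86.28 dB(A).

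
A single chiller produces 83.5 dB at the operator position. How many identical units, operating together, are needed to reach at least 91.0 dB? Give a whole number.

6

N identical sources give L₁ + 10·log₁₀ N, so require 10·log₁₀ N ≥ 91.0 − 83.5 = 7.5 dB.
N ≥ 10^(7.5/10) = 5.623, so N = 6.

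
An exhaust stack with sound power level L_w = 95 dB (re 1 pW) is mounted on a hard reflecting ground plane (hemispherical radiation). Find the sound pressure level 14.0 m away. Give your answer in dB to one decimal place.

Free-field hemispherical radiation: L_p = L_w − 10·log₁₀(2π·r²), r = 14.0 m.
2π·r² = 1232 m², 10·log₁₀ of that is 30.904 dB.
L_p = 95 − 30.904 = 64.10 dB.

64.1 dB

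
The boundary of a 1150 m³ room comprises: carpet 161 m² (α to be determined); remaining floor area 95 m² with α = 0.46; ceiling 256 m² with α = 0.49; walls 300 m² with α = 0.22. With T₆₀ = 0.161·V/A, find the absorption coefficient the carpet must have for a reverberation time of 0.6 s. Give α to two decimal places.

Required total absorption A = 0.161·1150/0.6 = 308.58 m².
Absorption from the other surfaces = 95·0.46 + 256·0.49 + 300·0.22 = 235.14 m², so the carpet must supply 73.44 m² over 161 m².
α = 73.44/161 = 0.456.

0.46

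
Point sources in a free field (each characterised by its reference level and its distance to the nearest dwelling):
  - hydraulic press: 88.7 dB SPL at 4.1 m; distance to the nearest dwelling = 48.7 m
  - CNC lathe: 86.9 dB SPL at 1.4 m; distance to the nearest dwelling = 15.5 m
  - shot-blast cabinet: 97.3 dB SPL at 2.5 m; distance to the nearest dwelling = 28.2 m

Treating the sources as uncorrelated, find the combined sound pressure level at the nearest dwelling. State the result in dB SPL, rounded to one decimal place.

Propagate each source to the receiver with L = L_ref − 20·log₁₀(r/r_ref), then add intensities.
hydraulic press: 88.7 − 20·log₁₀(48.7/4.1) = 88.7 − 21.49 = 67.21 dB SPL.
CNC lathe: 86.9 − 20·log₁₀(15.5/1.4) = 86.9 − 20.88 = 66.02 dB SPL.
shot-blast cabinet: 97.3 − 20·log₁₀(28.2/2.5) = 97.3 − 21.05 = 76.25 dB SPL.
Σ 10^(L/10) = 5.146e+07 → L_total = 10·log₁₀(5.146e+07) = 77.11 dB SPL.

77.1 dB SPL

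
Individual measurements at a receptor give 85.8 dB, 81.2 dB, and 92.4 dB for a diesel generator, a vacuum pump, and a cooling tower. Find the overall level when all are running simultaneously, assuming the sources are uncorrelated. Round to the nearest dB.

For uncorrelated sources the intensities add, so convert each level to linear form, sum, and take 10·log₁₀ of the total.
Σ 10^(L/10) = 10^(85.8/10) + 10^(81.2/10) + 10^(92.4/10) = 2.250e+09.
L_total = 10·log₁₀(2.250e+09) = 93.52 dB.

94 dB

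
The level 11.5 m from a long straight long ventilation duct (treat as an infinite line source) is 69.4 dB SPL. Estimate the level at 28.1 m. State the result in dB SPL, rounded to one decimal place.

65.5 dB SPL

For a line source, L₂ = L₁ − 10·log₁₀(r₂/r₁).
L₂ = 69.4 − 10·log₁₀(28.1/11.5) = 69.4 − 3.880 = 65.52 dB SPL.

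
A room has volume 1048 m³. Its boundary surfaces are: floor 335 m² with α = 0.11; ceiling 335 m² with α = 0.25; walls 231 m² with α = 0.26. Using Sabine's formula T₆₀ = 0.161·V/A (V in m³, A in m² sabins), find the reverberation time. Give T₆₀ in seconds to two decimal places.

Total absorption A = 335·0.11 + 335·0.25 + 231·0.26 = 180.66 m² sabins.
T₆₀ = 0.161·V/A = 0.161·1048/180.66 = 0.934 s.

0.93 s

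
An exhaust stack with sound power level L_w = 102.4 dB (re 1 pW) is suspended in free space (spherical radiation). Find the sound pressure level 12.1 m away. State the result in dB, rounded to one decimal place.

L_p = L_w − 10·log₁₀(4π·r²) with r = 12.1 m.
4π·r² = 1840 m², 10·log₁₀ of that is 32.648 dB.
L_p = 102.4 − 32.648 = 69.75 dB.

69.8 dB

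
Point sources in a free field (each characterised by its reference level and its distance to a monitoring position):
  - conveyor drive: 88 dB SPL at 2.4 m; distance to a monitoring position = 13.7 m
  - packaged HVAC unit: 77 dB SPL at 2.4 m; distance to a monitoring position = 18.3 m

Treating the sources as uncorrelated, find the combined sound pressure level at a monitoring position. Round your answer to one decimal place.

Propagate each source to the receiver with L = L_ref − 20·log₁₀(r/r_ref), then add intensities.
conveyor drive: 88 − 20·log₁₀(13.7/2.4) = 88 − 15.13 = 72.87 dB SPL.
packaged HVAC unit: 77 − 20·log₁₀(18.3/2.4) = 77 − 17.64 = 59.36 dB SPL.
Σ 10^(L/10) = 2.023e+07 → L_total = 10·log₁₀(2.023e+07) = 73.06 dB SPL.

73.1 dB SPL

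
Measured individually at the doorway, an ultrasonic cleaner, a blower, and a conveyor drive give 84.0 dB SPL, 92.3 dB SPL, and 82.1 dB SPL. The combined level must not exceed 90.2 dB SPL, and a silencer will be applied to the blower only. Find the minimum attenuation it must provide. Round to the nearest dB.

The untreated sources together contribute 10^(84.0/10) + 10^(82.1/10) = 4.134e+08, i.e. 86.16 dB SPL.
The limit corresponds to 10^(90.2/10) = 1.047e+09; subtracting the fixed part leaves 6.338e+08 for the blower, i.e. 88.02 dB SPL.
Required insertion loss = 92.3 − 88.02 = 4.28 dB.

4 dB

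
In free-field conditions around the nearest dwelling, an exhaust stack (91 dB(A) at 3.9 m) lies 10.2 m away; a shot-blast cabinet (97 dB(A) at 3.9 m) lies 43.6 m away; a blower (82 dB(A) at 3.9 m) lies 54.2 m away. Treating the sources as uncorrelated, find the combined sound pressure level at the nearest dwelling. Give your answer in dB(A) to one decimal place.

First find each source's level at the receiver (point-source: −20·log₁₀(r/r_ref)), then combine on an intensity basis.
exhaust stack: 91 − 20·log₁₀(10.2/3.9) = 91 − 8.35 = 82.65 dB(A).
shot-blast cabinet: 97 − 20·log₁₀(43.6/3.9) = 97 − 20.97 = 76.03 dB(A).
blower: 82 − 20·log₁₀(54.2/3.9) = 82 − 22.86 = 59.14 dB(A).
Σ 10^(L/10) = 2.250e+08 → L_total = 10·log₁₀(2.250e+08) = 83.52 dB(A).

83.5 dB(A)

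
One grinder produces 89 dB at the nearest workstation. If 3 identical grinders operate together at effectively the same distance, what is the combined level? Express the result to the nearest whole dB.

With 3 equal, uncorrelated contributions the intensity is 3× that of one unit, giving a rise of 10·log₁₀ 3.
L_total = 89 + 10·log₁₀(3) = 89 + 4.771 = 93.77 dB.

94 dB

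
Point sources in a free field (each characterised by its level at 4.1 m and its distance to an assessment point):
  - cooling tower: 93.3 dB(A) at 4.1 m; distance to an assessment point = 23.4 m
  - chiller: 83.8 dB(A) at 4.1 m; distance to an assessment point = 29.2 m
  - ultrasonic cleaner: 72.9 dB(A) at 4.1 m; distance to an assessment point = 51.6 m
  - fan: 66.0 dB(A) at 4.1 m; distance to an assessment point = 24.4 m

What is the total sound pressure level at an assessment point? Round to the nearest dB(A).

78 dB(A)

Propagate each source to the receiver with L = L_ref − 20·log₁₀(r/r_ref), then add intensities.
cooling tower: 93.3 − 20·log₁₀(23.4/4.1) = 93.3 − 15.13 = 78.17 dB(A).
chiller: 83.8 − 20·log₁₀(29.2/4.1) = 83.8 − 17.05 = 66.75 dB(A).
ultrasonic cleaner: 72.9 − 20·log₁₀(51.6/4.1) = 72.9 − 22.00 = 50.90 dB(A).
fan: 66.0 − 20·log₁₀(24.4/4.1) = 66.0 − 15.49 = 50.51 dB(A).
Σ 10^(L/10) = 7.060e+07 → L_total = 10·log₁₀(7.060e+07) = 78.49 dB(A).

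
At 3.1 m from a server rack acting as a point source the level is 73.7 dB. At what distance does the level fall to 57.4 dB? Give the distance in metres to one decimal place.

Point-source spreading drops the level by 20·log₁₀(r₂/r₁); inverting, r₂/r₁ = 10^(ΔL/20).
r₂ = 3.1·10^((73.7−57.4)/20) = 3.1·10^(16.3/20) = 20.25 m.

20.2 m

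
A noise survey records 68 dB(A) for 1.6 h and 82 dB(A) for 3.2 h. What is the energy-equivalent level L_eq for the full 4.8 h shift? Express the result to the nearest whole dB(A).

80 dB(A)

L_eq = 10·log₁₀[(1/T)·Σ tᵢ·10^(Lᵢ/10)] with T = 4.8 h.
Σ tᵢ·10^(Lᵢ/10) = 1.6·10^(68/10) + 3.2·10^(82/10) = 5.173e+08.
L_eq = 10·log₁₀(5.173e+08/4.8) = 80.32 dB(A).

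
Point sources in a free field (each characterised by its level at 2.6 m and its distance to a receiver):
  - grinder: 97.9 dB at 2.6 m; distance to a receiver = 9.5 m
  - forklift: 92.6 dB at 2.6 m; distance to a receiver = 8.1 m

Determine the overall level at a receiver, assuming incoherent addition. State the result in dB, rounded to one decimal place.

88.1 dB

First find each source's level at the receiver (point-source: −20·log₁₀(r/r_ref)), then combine on an intensity basis.
grinder: 97.9 − 20·log₁₀(9.5/2.6) = 97.9 − 11.26 = 86.64 dB.
forklift: 92.6 − 20·log₁₀(8.1/2.6) = 92.6 − 9.87 = 82.73 dB.
Σ 10^(L/10) = 6.493e+08 → L_total = 10·log₁₀(6.493e+08) = 88.12 dB.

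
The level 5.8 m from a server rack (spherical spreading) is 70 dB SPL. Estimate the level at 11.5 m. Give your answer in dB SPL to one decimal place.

64.1 dB SPL

Spherical spreading from a point source gives a 20·log₁₀(r₂/r₁) drop.
L₂ = 70 − 20·log₁₀(11.5/5.8) = 70 − 5.945 = 64.05 dB SPL.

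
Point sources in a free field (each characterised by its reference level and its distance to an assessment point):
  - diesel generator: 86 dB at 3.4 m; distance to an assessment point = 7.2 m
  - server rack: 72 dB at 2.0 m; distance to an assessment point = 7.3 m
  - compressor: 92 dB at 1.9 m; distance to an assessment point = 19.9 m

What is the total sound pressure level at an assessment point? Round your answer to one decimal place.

Propagate each source to the receiver with L = L_ref − 20·log₁₀(r/r_ref), then add intensities.
diesel generator: 86 − 20·log₁₀(7.2/3.4) = 86 − 6.52 = 79.48 dB.
server rack: 72 − 20·log₁₀(7.3/2.0) = 72 − 11.25 = 60.75 dB.
compressor: 92 − 20·log₁₀(19.9/1.9) = 92 − 20.40 = 71.60 dB.
Σ 10^(L/10) = 1.044e+08 → L_total = 10·log₁₀(1.044e+08) = 80.19 dB.

80.2 dB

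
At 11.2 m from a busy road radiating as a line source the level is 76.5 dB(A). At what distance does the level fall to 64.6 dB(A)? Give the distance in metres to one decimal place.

The 11.9 dB drop corresponds to a distance ratio of 10^(11.9/10) for a line source.
r₂ = 11.2·10^((76.5−64.6)/10) = 11.2·10^(11.9/10) = 173.47 m.

173.5 m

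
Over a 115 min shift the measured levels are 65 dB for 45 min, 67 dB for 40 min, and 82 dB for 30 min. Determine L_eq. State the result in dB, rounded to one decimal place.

Weight each interval's intensity by its duration and average over T = 115 min:
Σ tᵢ·10^(Lᵢ/10) = 45·10^(65/10) + 40·10^(67/10) + 30·10^(82/10) = 5.097e+09.
L_eq = 10·log₁₀(5.097e+09/115) = 76.47 dB.

76.5 dB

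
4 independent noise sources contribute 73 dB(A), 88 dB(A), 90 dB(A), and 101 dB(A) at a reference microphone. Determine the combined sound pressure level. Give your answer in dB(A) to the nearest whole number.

For uncorrelated sources the intensities add, so convert each level to linear form, sum, and take 10·log₁₀ of the total.
Σ 10^(L/10) = 10^(73/10) + 10^(88/10) + 10^(90/10) + 10^(101/10) = 1.424e+10.
L_total = 10·log₁₀(1.424e+10) = 101.54 dB(A).

102 dB(A)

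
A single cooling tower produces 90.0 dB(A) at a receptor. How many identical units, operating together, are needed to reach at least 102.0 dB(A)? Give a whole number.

N identical sources give L₁ + 10·log₁₀ N, so require 10·log₁₀ N ≥ 102.0 − 90.0 = 12.0 dB.
N ≥ 10^(12.0/10) = 15.849, so N = 16.

16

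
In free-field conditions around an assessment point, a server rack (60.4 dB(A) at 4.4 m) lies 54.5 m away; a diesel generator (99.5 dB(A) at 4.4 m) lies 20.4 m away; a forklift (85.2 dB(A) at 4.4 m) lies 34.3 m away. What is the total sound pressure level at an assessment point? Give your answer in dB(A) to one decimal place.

First find each source's level at the receiver (point-source: −20·log₁₀(r/r_ref)), then combine on an intensity basis.
server rack: 60.4 − 20·log₁₀(54.5/4.4) = 60.4 − 21.86 = 38.54 dB(A).
diesel generator: 99.5 − 20·log₁₀(20.4/4.4) = 99.5 − 13.32 = 86.18 dB(A).
forklift: 85.2 − 20·log₁₀(34.3/4.4) = 85.2 − 17.84 = 67.36 dB(A).
Σ 10^(L/10) = 4.201e+08 → L_total = 10·log₁₀(4.201e+08) = 86.23 dB(A).

86.2 dB(A)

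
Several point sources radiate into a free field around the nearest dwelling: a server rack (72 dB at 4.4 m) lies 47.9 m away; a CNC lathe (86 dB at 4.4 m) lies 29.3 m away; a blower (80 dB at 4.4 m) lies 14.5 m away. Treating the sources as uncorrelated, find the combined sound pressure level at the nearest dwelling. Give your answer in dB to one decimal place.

Apply inverse-square spreading to bring every level to the receiver, then sum 10^(L/10).
server rack: 72 − 20·log₁₀(47.9/4.4) = 72 − 20.74 = 51.26 dB.
CNC lathe: 86 − 20·log₁₀(29.3/4.4) = 86 − 16.47 = 69.53 dB.
blower: 80 − 20·log₁₀(14.5/4.4) = 80 − 10.36 = 69.64 dB.
Σ 10^(L/10) = 1.832e+07 → L_total = 10·log₁₀(1.832e+07) = 72.63 dB.

72.6 dB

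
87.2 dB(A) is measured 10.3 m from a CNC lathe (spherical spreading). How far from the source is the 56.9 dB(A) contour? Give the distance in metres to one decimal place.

The 30.3 dB drop corresponds to a distance ratio of 10^(30.3/20) for a point source.
r₂ = 10.3·10^((87.2−56.9)/20) = 10.3·10^(30.3/20) = 337.16 m.

337.2 m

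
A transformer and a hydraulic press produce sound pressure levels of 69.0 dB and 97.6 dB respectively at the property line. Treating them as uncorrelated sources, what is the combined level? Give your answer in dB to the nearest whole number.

Incoherent sources combine by intensity addition: L_total = 10·log₁₀(Σ 10^(L_i/10)).
Σ 10^(L/10) = 10^(69.0/10) + 10^(97.6/10) = 5.762e+09.
L_total = 10·log₁₀(5.762e+09) = 97.61 dB.

98 dB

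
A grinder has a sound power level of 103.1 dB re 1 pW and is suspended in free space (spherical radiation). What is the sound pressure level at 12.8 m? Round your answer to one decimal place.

70.0 dB

L_p = L_w − 10·log₁₀(4π·r²) with r = 12.8 m.
4π·r² = 2059 m², 10·log₁₀ of that is 33.136 dB.
L_p = 103.1 − 33.136 = 69.96 dB.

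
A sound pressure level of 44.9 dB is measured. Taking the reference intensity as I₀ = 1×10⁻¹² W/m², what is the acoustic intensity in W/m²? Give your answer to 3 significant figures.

L = 10·log₁₀(I/I₀) ⇒ I = I₀·10^(L/10) = 10⁻¹² × 10^4.49.

3.09e-08 W/m²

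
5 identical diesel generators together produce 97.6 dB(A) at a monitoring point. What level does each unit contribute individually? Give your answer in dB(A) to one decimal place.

90.6 dB(A)

5 equal contributions raise the level by 10·log₁₀ 5 = 6.990 dB, so each unit alone gives 97.6 − 6.990.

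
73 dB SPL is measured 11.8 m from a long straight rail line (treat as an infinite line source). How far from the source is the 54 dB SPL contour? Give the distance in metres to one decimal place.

The 19.0 dB drop corresponds to a distance ratio of 10^(19.0/10) for a line source.
r₂ = 11.8·10^((73−54)/10) = 11.8·10^(19.0/10) = 937.31 m.

937.3 m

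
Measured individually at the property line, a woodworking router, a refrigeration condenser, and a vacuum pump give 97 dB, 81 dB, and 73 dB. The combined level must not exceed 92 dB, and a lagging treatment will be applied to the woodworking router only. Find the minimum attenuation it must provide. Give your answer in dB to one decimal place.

5.4 dB

Everything except the woodworking router sums to 10^(81/10) + 10^(73/10) = 1.458e+08 in linear terms, 81.64 dB.
To meet 92 dB overall, the treated woodworking router may contribute at most 10^(92/10) − 1.458e+08 = 1.439e+09, i.e. 91.58 dB.
Required insertion loss = 97 − 91.58 = 5.42 dB.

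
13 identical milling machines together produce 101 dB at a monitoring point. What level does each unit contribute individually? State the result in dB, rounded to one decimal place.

89.9 dB

13 equal contributions raise the level by 10·log₁₀ 13 = 11.139 dB, so each unit alone gives 101 − 11.139.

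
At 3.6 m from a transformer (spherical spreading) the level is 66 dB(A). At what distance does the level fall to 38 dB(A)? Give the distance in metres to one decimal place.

90.4 m

For a point source L₁ − L₂ = 20·log₁₀(r₂/r₁), so r₂ = r₁·10^((L₁−L₂)/20).
r₂ = 3.6·10^((66−38)/20) = 3.6·10^(28.0/20) = 90.43 m.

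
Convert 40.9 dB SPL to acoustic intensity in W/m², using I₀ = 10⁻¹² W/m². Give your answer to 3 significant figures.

1.23e-08 W/m²

I = I₀·10^(L/10) = 10⁻¹² × 10^(40.9/10) = 10^(-7.910).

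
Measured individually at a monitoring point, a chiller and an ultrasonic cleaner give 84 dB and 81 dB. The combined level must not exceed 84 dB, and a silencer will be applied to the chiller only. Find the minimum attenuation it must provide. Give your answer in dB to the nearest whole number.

Everything except the chiller sums to 10^(81/10) = 1.259e+08 in linear terms, 81.00 dB.
The limit corresponds to 10^(84/10) = 2.512e+08; subtracting the fixed part leaves 1.253e+08 for the chiller, i.e. 80.98 dB.
Required insertion loss = 84 − 80.98 = 3.02 dB.

3 dB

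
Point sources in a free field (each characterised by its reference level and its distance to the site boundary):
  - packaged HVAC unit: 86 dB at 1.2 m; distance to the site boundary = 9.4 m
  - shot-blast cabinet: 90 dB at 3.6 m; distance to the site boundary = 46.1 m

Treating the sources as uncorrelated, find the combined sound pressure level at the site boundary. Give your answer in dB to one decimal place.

71.0 dB

Propagate each source to the receiver with L = L_ref − 20·log₁₀(r/r_ref), then add intensities.
packaged HVAC unit: 86 − 20·log₁₀(9.4/1.2) = 86 − 17.88 = 68.12 dB.
shot-blast cabinet: 90 − 20·log₁₀(46.1/3.6) = 90 − 22.15 = 67.85 dB.
Σ 10^(L/10) = 1.259e+07 → L_total = 10·log₁₀(1.259e+07) = 71.00 dB.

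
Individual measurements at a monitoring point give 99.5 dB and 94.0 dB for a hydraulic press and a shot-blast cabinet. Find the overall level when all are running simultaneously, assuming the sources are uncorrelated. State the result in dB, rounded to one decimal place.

100.6 dB

Incoherent sources combine by intensity addition: L_total = 10·log₁₀(Σ 10^(L_i/10)).
Σ 10^(L/10) = 10^(99.5/10) + 10^(94.0/10) = 1.142e+10.
L_total = 10·log₁₀(1.142e+10) = 100.58 dB.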